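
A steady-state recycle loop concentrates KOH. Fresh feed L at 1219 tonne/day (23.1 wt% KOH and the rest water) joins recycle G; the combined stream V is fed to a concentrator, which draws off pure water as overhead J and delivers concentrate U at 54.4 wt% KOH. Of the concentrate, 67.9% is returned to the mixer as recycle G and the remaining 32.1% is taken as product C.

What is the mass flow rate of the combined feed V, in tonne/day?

2314 tonne/day

Overall KOH balance (none leaves overhead): KOH in fresh feed = KOH in product, i.e. 1219×0.231 = (1−0.679)·U·0.544.
U = 281.59/(0.544×0.321) = 1612.5 tonne/day.
Recycle G = 0.679×1612.5 = 1094.9 tonne/day.
Combined feed V = 1219 + 1094.9 = 2313.9 tonne/day.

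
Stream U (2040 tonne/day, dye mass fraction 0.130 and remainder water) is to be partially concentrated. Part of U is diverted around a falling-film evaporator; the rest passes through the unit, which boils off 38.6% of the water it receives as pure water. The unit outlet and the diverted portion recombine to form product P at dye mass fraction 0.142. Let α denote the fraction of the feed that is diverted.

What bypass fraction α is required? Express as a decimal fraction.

0.748

All 2040×0.130 = 265.2 tonne/day of dye reaches P, so P = 265.2/0.142 = 1867.6 tonne/day and vapour = 172.39 tonne/day.
The evaporator receives (1−α)·2040 of feed at 0.870 water and removes 0.386 of that water:
0.386×0.870×(1−α)×2040 = 172.39
(1−α) = 172.39/685.07 = 0.2516;  α = 0.7484.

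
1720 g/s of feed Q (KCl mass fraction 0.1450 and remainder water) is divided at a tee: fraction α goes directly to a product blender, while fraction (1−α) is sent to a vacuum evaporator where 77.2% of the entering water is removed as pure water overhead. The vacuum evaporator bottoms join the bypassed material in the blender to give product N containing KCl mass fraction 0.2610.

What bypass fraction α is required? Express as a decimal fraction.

0.327

All 1720×0.145 = 249.4 g/s of KCl reaches N, so N = 249.4/0.261 = 955.56 g/s and vapour = 764.44 g/s.
The evaporator receives (1−α)·1720 of feed at 0.855 water and removes 0.772 of that water:
0.772×0.855×(1−α)×1720 = 764.44
(1−α) = 764.44/1135.3 = 0.6733;  α = 0.3267.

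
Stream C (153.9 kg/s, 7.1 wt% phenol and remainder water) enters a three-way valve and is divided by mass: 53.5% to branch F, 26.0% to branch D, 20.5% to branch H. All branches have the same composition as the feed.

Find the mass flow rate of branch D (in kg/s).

40.01 kg/s

Branch D flow = 0.260×153.9 = 40.014 kg/s.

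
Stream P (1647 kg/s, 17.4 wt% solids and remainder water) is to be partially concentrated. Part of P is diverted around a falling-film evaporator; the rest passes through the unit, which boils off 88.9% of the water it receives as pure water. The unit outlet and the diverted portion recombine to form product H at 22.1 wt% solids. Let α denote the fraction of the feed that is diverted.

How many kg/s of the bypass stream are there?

All 1647×0.174 = 286.58 kg/s of solids reaches H, so H = 286.58/0.221 = 1296.7 kg/s and vapour = 350.27 kg/s.
The evaporator receives (1−α)·1647 of feed at 0.826 water and removes 0.889 of that water:
0.889×0.826×(1−α)×1647 = 350.27
(1−α) = 350.27/1209.4 = 0.2896;  α = 0.7104.
Bypass flow = 0.7104×1647 = 1170 kg/s.

1170 kg/s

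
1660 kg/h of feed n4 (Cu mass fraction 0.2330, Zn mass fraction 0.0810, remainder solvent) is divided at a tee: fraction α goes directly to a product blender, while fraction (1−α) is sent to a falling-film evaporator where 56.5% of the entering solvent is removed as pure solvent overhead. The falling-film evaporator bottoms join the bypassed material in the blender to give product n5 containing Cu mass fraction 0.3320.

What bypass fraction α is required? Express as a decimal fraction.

All 1660×0.233 = 386.78 kg/h of Cu reaches n5, so n5 = 386.78/0.332 = 1165 kg/h and vapour = 495 kg/h.
The evaporator receives (1−α)·1660 of feed at 0.686 solvent and removes 0.565 of that solvent:
0.565×0.686×(1−α)×1660 = 495
(1−α) = 495/643.4 = 0.7694;  α = 0.2306.

0.231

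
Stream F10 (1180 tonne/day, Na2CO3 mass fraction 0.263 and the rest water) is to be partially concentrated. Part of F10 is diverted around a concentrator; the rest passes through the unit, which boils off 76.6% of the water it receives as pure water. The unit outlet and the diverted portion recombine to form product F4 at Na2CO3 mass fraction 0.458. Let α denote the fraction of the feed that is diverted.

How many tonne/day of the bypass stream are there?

290.1 tonne/day

All 1180×0.263 = 310.34 tonne/day of Na2CO3 reaches F4, so F4 = 310.34/0.458 = 677.6 tonne/day and vapour = 502.4 tonne/day.
The evaporator receives (1−α)·1180 of feed at 0.737 water and removes 0.766 of that water:
0.766×0.737×(1−α)×1180 = 502.4
(1−α) = 502.4/666.16 = 0.7542;  α = 0.2458.
Bypass flow = 0.2458×1180 = 290.07 tonne/day.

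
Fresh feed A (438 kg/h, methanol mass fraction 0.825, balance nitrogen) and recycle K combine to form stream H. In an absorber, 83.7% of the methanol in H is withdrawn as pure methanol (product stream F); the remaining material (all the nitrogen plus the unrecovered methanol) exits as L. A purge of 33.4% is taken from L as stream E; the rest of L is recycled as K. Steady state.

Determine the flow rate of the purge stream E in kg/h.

nitrogen enters only via A and leaves only via the purge: 438×0.175 = 0.334×(nitrogen in L), and the absorber passes all nitrogen, so nitrogen in H = nitrogen in L = 229.49 kg/h.
methanol in H: m_A = 438×0.825 + (1−0.334)·(1−0.837)·m_A, so m_A = 361.35/0.8914 = 405.35 kg/h.
L = (1−0.837)×405.35 + 229.49 = 295.56 kg/h.
Purge E = 0.334×295.56 = 98.718 kg/h.

98.72 kg/h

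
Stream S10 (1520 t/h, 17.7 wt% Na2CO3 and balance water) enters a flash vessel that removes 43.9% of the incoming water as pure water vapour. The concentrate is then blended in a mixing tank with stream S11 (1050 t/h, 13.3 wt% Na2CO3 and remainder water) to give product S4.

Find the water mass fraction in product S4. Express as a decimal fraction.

0.798

Vapour removed = 0.439×0.823×1520 = 549.17 t/h; concentrate = 970.83 t/h.
water reaching the mixer = 701.79 (from concentrate) + 1050×0.867 = 1612.1 t/h.
Product flow = 970.83 + 1050 = 2020.8 t/h; water fraction = 0.798.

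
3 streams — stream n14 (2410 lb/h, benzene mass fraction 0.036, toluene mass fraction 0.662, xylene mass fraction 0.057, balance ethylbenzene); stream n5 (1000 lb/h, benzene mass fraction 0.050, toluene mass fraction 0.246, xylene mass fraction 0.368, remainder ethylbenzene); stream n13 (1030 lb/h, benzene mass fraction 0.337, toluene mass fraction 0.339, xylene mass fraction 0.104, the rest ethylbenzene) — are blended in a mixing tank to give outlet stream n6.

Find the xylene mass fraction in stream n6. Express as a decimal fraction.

0.138

Total flow out = 2410 + 1000 + 1030 = 4440 lb/h.
xylene in = 2410×0.057 + 1000×0.368 + 1030×0.104 = 612.49 lb/h.
xylene mass fraction in n6 = 612.49/4440 = 0.138.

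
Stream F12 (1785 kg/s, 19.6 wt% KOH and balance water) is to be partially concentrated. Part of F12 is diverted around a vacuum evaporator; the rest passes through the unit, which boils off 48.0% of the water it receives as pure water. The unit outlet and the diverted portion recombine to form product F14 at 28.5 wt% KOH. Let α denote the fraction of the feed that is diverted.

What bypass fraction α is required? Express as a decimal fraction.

0.191

All 1785×0.196 = 349.86 kg/s of KOH reaches F14, so F14 = 349.86/0.285 = 1227.6 kg/s and vapour = 557.42 kg/s.
The evaporator receives (1−α)·1785 of feed at 0.804 water and removes 0.480 of that water:
0.480×0.804×(1−α)×1785 = 557.42
(1−α) = 557.42/688.87 = 0.8092;  α = 0.1908.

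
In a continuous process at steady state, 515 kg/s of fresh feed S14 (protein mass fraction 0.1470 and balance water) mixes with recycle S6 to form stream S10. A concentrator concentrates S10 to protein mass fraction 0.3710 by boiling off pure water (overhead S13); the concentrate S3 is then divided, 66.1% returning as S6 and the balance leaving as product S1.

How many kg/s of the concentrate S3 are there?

Overall protein balance (none leaves overhead): protein in fresh feed = protein in product, i.e. 515×0.147 = (1−0.661)·S3·0.371.
S3 = 75.705/(0.371×0.339) = 601.94 kg/s.

601.9 kg/s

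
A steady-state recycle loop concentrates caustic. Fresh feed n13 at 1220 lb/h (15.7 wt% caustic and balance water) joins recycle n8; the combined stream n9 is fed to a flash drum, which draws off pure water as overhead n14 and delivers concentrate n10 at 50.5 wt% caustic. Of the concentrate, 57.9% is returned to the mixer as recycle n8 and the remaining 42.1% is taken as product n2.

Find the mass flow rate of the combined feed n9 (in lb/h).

1742 lb/h

Overall caustic balance (none leaves overhead): caustic in fresh feed = caustic in product, i.e. 1220×0.157 = (1−0.579)·n10·0.505.
n10 = 191.54/(0.505×0.421) = 900.92 lb/h.
Recycle n8 = 0.579×900.92 = 521.63 lb/h.
Combined feed n9 = 1220 + 521.63 = 1741.6 lb/h.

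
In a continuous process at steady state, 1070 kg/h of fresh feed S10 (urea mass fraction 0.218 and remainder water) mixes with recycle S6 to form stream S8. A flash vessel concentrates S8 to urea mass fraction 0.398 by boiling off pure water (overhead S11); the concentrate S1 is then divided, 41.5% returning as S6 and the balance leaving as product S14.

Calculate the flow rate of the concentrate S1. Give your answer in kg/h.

Overall urea balance (none leaves overhead): urea in fresh feed = urea in product, i.e. 1070×0.218 = (1−0.415)·S1·0.398.
S1 = 233.26/(0.398×0.585) = 1001.8 kg/h.

1002 kg/h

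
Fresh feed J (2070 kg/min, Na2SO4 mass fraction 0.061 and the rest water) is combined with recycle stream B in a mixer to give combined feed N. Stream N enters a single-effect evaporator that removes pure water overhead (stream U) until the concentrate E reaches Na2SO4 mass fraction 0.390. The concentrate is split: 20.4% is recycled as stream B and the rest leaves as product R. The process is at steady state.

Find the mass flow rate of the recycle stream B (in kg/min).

82.98 kg/min

Overall Na2SO4 balance (none leaves overhead): Na2SO4 in fresh feed = Na2SO4 in product, i.e. 2070×0.061 = (1−0.204)·E·0.390.
E = 126.27/(0.390×0.796) = 406.75 kg/min.
Recycle B = 0.204×406.75 = 82.976 kg/min.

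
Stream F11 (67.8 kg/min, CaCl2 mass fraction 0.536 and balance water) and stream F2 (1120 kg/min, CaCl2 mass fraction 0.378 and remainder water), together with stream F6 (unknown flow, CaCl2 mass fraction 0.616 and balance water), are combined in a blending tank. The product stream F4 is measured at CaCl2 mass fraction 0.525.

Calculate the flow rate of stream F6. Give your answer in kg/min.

Let F6 be the unknown flow. Total out = 1187.8 + F6.
CaCl2 balance: 459.7 + 0.616·F6 = 0.525·(1187.8 + F6)
(0.616 − 0.525)·F6 = 0.525×1187.8 − 459.7 = 163.89
F6 = 163.89 / 0.091 = 1801 kg/min

1801 kg/min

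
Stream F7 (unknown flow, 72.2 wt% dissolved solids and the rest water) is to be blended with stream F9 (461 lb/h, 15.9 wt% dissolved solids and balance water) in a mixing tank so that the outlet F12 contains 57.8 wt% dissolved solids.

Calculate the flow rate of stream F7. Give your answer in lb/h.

Let F7 be the unknown flow. Total out = 461 + F7.
dissolved solids balance: 73.299 + 0.722·F7 = 0.578·(461 + F7)
(0.722 − 0.578)·F7 = 0.578×461 − 73.299 = 193.16
F7 = 193.16 / 0.144 = 1341.4 lb/h

1341 lb/h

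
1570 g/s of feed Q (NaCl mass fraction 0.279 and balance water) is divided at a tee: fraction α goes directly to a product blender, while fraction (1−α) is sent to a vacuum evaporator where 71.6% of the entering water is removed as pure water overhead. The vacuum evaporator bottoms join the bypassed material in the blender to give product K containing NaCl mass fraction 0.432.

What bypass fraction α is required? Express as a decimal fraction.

All 1570×0.279 = 438.03 g/s of NaCl reaches K, so K = 438.03/0.432 = 1014 g/s and vapour = 556.04 g/s.
The evaporator receives (1−α)·1570 of feed at 0.721 water and removes 0.716 of that water:
0.716×0.721×(1−α)×1570 = 556.04
(1−α) = 556.04/810.49 = 0.6861;  α = 0.3139.

0.314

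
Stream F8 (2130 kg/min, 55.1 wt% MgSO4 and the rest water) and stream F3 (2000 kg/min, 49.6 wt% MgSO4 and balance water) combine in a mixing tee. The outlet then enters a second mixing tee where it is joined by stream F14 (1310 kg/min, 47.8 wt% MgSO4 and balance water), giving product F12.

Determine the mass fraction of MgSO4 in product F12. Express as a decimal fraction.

Overall, product flow = 5440 kg/min.
MgSO4 in = 2130×0.551 + 2000×0.496 + 1310×0.478 = 2791.8 kg/min.
MgSO4 fraction in F12 = 0.513.

0.513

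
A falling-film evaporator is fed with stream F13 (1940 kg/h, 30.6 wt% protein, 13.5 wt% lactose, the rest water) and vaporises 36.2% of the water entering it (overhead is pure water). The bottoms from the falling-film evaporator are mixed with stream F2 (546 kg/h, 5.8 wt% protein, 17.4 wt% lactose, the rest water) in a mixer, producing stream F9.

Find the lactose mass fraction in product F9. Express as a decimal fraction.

Vapour removed = 0.362×0.559×1940 = 392.57 kg/h; concentrate = 1547.4 kg/h.
lactose reaching the mixer = 261.9 (from concentrate) + 546×0.174 = 356.9 kg/h.
Product flow = 1547.4 + 546 = 2093.4 kg/h; lactose fraction = 0.170.

0.170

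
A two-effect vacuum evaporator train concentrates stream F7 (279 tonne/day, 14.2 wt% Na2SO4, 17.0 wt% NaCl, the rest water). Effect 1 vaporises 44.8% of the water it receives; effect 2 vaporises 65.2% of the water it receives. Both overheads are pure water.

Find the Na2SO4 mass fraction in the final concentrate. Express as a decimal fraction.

0.320

water in feed = 279×0.688 = 191.95 tonne/day.
After stage 1: water left = (1−0.448)×191.95 = 105.96; stream total = 193.01 tonne/day.
After stage 2: water left = (1−0.652)×105.96 = 36.873; final concentrate = 123.92 tonne/day.
Na2SO4 fraction = 39.618/123.92 = 0.320.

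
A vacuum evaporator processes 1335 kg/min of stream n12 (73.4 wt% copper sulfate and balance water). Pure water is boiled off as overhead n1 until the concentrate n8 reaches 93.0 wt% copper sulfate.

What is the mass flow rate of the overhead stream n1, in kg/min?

281.4 kg/min

copper sulfate is conserved: 1335×0.734 = 979.89 kg/min all reports to the concentrate.
Concentrate = 979.89/(target fraction) = 1053.6 kg/min.
Overhead = 1335 − 1053.6 = 281.35 kg/min.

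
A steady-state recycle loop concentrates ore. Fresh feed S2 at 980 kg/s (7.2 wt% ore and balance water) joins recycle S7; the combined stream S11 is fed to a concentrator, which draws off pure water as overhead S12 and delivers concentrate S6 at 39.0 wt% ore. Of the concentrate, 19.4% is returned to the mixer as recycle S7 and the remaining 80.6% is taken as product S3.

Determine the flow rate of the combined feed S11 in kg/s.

1024 kg/s

Overall ore balance (none leaves overhead): ore in fresh feed = ore in product, i.e. 980×0.072 = (1−0.194)·S6·0.390.
S6 = 70.56/(0.390×0.806) = 224.47 kg/s.
Recycle S7 = 0.194×224.47 = 43.547 kg/s.
Combined feed S11 = 980 + 43.547 = 1023.5 kg/s.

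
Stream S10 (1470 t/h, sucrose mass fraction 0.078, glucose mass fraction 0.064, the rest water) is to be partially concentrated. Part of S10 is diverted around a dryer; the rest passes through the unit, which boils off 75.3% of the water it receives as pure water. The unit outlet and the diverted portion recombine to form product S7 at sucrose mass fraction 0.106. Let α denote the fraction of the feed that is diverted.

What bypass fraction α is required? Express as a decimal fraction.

0.591

All 1470×0.078 = 114.66 t/h of sucrose reaches S7, so S7 = 114.66/0.106 = 1081.7 t/h and vapour = 388.3 t/h.
The evaporator receives (1−α)·1470 of feed at 0.858 water and removes 0.753 of that water:
0.753×0.858×(1−α)×1470 = 388.3
(1−α) = 388.3/949.73 = 0.4089;  α = 0.5911.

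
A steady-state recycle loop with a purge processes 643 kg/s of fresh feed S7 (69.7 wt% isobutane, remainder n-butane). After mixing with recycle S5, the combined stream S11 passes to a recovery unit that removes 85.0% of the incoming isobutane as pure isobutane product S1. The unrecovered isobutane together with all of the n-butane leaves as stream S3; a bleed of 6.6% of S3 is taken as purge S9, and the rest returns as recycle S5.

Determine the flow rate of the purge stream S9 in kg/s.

200 kg/s

n-butane enters only via S7 and leaves only via the purge: 643×0.303 = 0.066×(n-butane in S3), and the recovery unit passes all n-butane, so n-butane in S11 = n-butane in S3 = 2952 kg/s.
isobutane in S11: m_A = 643×0.697 + (1−0.066)·(1−0.850)·m_A, so m_A = 448.17/0.8599 = 521.19 kg/s.
S3 = (1−0.850)×521.19 + 2952 = 3030.1 kg/s.
Purge S9 = 0.066×3030.1 = 199.99 kg/s.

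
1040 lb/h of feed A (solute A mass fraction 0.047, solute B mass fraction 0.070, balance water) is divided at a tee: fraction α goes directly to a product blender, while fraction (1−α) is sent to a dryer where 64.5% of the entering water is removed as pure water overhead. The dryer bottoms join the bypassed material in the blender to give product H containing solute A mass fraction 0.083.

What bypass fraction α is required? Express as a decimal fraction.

All 1040×0.047 = 48.88 lb/h of solute A reaches H, so H = 48.88/0.083 = 588.92 lb/h and vapour = 451.08 lb/h.
The evaporator receives (1−α)·1040 of feed at 0.883 water and removes 0.645 of that water:
0.645×0.883×(1−α)×1040 = 451.08
(1−α) = 451.08/592.32 = 0.7616;  α = 0.2384.

0.238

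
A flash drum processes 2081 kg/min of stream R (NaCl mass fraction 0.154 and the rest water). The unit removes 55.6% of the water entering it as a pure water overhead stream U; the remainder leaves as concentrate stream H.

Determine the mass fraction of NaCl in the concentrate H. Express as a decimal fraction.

0.291

NaCl is not removed: 2081×0.154 = 320.47 kg/min of NaCl enters H.
water entering = 2081×0.846 = 1760.5 kg/min; overhead removed = 0.556×1760.5 = 978.85 kg/min.
Concentrate = 2081 − 978.85 = 1102.1 kg/min.
Mass fraction = 320.47/1102.1 = 0.291.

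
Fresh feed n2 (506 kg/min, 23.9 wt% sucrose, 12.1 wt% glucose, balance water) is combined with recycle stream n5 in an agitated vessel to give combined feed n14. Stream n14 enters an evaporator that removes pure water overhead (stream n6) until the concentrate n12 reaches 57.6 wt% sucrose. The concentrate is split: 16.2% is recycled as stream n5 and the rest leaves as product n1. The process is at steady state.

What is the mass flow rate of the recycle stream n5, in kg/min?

40.59 kg/min

Overall sucrose balance (none leaves overhead): sucrose in fresh feed = sucrose in product, i.e. 506×0.239 = (1−0.162)·n12·0.576.
n12 = 120.93/(0.576×0.838) = 250.54 kg/min.
Recycle n5 = 0.162×250.54 = 40.588 kg/min.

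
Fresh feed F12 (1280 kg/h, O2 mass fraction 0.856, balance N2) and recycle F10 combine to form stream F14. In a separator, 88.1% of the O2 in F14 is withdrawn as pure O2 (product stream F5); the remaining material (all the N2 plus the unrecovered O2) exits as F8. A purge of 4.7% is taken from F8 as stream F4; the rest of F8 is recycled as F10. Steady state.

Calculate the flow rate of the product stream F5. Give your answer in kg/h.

O2 in F14: m_A = 1280×0.856 + (1−0.047)·(1−0.881)·m_A, so m_A = 1095.7/0.8866 = 1235.8 kg/h.
Product F5 = 0.881×1235.8 = 1088.8 kg/h.

1089 kg/h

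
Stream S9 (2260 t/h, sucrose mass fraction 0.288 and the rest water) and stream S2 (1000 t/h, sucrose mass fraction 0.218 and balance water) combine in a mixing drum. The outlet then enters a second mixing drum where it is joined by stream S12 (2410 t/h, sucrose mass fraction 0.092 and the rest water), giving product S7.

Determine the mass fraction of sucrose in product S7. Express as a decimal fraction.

0.192

Overall, product flow = 5670 t/h.
sucrose in = 2260×0.288 + 1000×0.218 + 2410×0.092 = 1090.6 t/h.
sucrose fraction in S7 = 0.192.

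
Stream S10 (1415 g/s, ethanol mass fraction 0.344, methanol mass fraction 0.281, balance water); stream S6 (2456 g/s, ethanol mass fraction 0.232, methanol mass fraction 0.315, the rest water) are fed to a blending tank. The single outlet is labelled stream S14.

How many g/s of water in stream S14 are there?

1643 g/s

water out = water in = 1415×0.375 + 2456×0.453 = 1643.2 g/s.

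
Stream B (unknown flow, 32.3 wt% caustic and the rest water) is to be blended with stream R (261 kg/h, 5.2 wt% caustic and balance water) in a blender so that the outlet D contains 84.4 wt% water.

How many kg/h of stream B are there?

162.5 kg/h

Let B be the unknown flow. Total out = 261 + B.
water balance: 247.43 + 0.677·B = 0.844·(261 + B)
(0.677 − 0.844)·B = 0.844×261 − 247.43 = -27.144
B = -27.144 / -0.167 = 162.54 kg/h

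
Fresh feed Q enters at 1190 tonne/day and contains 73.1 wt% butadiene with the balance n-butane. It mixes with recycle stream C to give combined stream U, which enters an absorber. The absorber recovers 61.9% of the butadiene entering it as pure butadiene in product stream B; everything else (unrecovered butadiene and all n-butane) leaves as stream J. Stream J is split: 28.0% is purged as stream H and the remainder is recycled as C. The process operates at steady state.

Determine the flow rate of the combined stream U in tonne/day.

2342 tonne/day

n-butane enters only via Q and leaves only via the purge: 1190×0.269 = 0.280×(n-butane in J), and the absorber passes all n-butane, so n-butane in U = n-butane in J = 1143.2 tonne/day.
butadiene in U: m_A = 1190×0.731 + (1−0.280)·(1−0.619)·m_A, so m_A = 869.89/0.7257 = 1198.7 tonne/day.
U = 1198.7 + 1143.2 = 2342 tonne/day.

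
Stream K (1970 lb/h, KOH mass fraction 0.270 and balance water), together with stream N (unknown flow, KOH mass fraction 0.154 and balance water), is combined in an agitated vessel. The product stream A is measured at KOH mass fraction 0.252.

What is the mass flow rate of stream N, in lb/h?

Let N be the unknown flow. Total out = 1970 + N.
KOH balance: 531.9 + 0.154·N = 0.252·(1970 + N)
(0.154 − 0.252)·N = 0.252×1970 − 531.9 = -35.46
N = -35.46 / -0.098 = 361.84 lb/h

361.8 lb/h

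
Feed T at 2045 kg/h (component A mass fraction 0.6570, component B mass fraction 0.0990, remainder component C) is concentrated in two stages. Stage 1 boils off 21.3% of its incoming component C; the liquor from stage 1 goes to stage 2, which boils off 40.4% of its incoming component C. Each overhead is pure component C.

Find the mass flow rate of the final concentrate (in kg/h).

component C in feed = 2045×0.244 = 498.98 kg/h.
After stage 1: component C left = (1−0.213)×498.98 = 392.7; stream total = 1938.7 kg/h.
After stage 2: component C left = (1−0.404)×392.7 = 234.05; final concentrate = 1780.1 kg/h.

1780 kg/h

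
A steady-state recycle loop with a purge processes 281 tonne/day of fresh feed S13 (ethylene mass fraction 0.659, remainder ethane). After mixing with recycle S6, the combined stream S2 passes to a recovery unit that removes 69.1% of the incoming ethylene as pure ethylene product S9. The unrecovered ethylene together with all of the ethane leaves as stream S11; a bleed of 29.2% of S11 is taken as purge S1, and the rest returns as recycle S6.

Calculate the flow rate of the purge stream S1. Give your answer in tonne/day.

117.2 tonne/day

ethane enters only via S13 and leaves only via the purge: 281×0.341 = 0.292×(ethane in S11), and the recovery unit passes all ethane, so ethane in S2 = ethane in S11 = 328.15 tonne/day.
ethylene in S2: m_A = 281×0.659 + (1−0.292)·(1−0.691)·m_A, so m_A = 185.18/0.7812 = 237.04 tonne/day.
S11 = (1−0.691)×237.04 + 328.15 = 401.4 tonne/day.
Purge S1 = 0.292×401.4 = 117.21 tonne/day.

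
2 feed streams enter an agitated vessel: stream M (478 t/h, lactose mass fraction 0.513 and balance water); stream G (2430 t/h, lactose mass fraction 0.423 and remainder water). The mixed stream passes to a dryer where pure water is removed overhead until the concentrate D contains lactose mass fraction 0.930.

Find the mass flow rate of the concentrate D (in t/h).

lactose entering = 478×0.513 + 2430×0.423 = 1273.1 t/h.
All lactose reports to D, so D = 1273.1/0.930 = 1368.9 t/h.

1369 t/h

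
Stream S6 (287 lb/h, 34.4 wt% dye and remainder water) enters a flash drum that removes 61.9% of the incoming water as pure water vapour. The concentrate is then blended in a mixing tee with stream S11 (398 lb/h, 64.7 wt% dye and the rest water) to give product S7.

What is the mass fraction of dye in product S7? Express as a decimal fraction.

Vapour removed = 0.619×0.656×287 = 116.54 lb/h; concentrate = 170.46 lb/h.
dye reaching the mixer = 98.728 (from concentrate) + 398×0.647 = 356.23 lb/h.
Product flow = 170.46 + 398 = 568.46 lb/h; dye fraction = 0.627.

0.627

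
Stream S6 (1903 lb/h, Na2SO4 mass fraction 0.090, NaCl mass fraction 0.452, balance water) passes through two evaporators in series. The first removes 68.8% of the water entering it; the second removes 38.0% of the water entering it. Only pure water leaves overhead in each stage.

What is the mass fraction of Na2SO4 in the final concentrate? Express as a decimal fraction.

0.143

water in feed = 1903×0.458 = 871.57 lb/h.
After stage 1: water left = (1−0.688)×871.57 = 271.93; stream total = 1303.4 lb/h.
After stage 2: water left = (1−0.380)×271.93 = 168.6; final concentrate = 1200 lb/h.
Na2SO4 fraction = 171.27/1200 = 0.143.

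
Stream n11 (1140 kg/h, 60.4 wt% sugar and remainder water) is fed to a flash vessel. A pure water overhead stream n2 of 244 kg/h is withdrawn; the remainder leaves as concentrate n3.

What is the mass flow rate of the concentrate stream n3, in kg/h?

Concentrate = 1140 − 244 = 896 kg/h.

896 kg/h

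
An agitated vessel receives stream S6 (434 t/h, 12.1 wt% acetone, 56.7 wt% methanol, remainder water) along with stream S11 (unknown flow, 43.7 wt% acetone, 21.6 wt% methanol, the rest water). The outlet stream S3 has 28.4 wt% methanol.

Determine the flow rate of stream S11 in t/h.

Let S11 be the unknown flow. Total out = 434 + S11.
methanol balance: 246.08 + 0.216·S11 = 0.284·(434 + S11)
(0.216 − 0.284)·S11 = 0.284×434 − 246.08 = -122.82
S11 = -122.82 / -0.068 = 1806.2 t/h

1806 t/h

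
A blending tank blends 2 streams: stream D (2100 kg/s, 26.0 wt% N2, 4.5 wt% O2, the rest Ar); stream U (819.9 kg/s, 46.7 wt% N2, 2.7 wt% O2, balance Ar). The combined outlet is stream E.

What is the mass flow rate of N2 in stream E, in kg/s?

N2 out = N2 in = 2100×0.260 + 819.9×0.467 = 928.89 kg/s.

928.9 kg/s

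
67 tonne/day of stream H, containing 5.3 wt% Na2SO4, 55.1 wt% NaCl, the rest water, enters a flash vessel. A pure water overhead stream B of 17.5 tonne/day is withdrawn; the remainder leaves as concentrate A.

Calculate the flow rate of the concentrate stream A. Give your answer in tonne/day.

49.5 tonne/day

Concentrate = 67 − 17.5 = 49.5 tonne/day.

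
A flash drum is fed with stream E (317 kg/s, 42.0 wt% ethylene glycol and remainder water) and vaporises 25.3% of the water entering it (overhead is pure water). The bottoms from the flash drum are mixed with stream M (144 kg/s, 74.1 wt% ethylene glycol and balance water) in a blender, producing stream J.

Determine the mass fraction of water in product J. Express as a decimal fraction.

Vapour removed = 0.253×0.580×317 = 46.517 kg/s; concentrate = 270.48 kg/s.
water reaching the mixer = 137.34 (from concentrate) + 144×0.259 = 174.64 kg/s.
Product flow = 270.48 + 144 = 414.48 kg/s; water fraction = 0.4213.

0.4213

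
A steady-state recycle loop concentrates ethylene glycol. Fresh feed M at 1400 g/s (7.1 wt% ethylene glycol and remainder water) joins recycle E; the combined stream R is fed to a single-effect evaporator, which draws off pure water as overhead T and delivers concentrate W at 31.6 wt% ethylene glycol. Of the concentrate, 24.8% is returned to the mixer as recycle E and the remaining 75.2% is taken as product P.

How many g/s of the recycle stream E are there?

103.7 g/s

Overall ethylene glycol balance (none leaves overhead): ethylene glycol in fresh feed = ethylene glycol in product, i.e. 1400×0.071 = (1−0.248)·W·0.316.
W = 99.4/(0.316×0.752) = 418.29 g/s.
Recycle E = 0.248×418.29 = 103.74 g/s.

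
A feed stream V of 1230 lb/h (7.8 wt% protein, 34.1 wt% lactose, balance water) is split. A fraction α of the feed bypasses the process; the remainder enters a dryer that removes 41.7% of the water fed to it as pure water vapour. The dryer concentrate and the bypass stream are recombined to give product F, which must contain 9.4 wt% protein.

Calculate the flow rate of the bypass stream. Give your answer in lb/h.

365.9 lb/h

All 1230×0.078 = 95.94 lb/h of protein reaches F, so F = 95.94/0.094 = 1020.6 lb/h and vapour = 209.36 lb/h.
The evaporator receives (1−α)·1230 of feed at 0.581 water and removes 0.417 of that water:
0.417×0.581×(1−α)×1230 = 209.36
(1−α) = 209.36/298 = 0.7026;  α = 0.2974.
Bypass flow = 0.2974×1230 = 365.86 lb/h.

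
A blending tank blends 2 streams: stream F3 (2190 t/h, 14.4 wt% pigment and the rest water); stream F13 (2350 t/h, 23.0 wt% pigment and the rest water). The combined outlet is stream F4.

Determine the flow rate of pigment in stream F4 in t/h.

pigment out = pigment in = 2190×0.144 + 2350×0.230 = 855.86 t/h.

855.9 t/h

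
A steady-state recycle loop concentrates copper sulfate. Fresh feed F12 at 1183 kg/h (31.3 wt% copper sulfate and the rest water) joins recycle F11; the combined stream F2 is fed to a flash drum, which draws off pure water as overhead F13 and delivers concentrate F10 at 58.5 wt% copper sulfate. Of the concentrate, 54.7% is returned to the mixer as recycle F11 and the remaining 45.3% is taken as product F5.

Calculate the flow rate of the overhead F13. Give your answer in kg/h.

550 kg/h

Overall copper sulfate balance (none leaves overhead): copper sulfate in fresh feed = copper sulfate in product, i.e. 1183×0.313 = (1−0.547)·F10·0.585.
F10 = 370.28/(0.585×0.453) = 1397.3 kg/h.
Recycle F11 = 0.547×1397.3 = 764.3 kg/h.
Combined feed F2 = 1183 + 764.3 = 1947.3 kg/h.
Overhead F13 = F2 − F10 = 1947.3 − 1397.3 = 550.04 kg/h.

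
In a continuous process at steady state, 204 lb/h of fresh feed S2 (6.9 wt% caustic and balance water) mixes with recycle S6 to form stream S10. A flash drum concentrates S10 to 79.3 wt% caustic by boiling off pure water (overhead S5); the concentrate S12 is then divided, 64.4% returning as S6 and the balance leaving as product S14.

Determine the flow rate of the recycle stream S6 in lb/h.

32.11 lb/h

Overall caustic balance (none leaves overhead): caustic in fresh feed = caustic in product, i.e. 204×0.069 = (1−0.644)·S12·0.793.
S12 = 14.076/(0.793×0.356) = 49.86 lb/h.
Recycle S6 = 0.644×49.86 = 32.11 lb/h.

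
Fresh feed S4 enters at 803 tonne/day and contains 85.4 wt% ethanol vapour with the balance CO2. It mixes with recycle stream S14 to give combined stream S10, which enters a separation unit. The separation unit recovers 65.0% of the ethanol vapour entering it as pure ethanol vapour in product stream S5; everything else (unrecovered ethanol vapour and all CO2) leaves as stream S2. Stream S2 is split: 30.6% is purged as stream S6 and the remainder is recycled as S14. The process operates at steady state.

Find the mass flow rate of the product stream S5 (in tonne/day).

ethanol vapour in S10: m_A = 803×0.854 + (1−0.306)·(1−0.650)·m_A, so m_A = 685.76/0.7571 = 905.77 tonne/day.
Product S5 = 0.650×905.77 = 588.75 tonne/day.

588.8 tonne/day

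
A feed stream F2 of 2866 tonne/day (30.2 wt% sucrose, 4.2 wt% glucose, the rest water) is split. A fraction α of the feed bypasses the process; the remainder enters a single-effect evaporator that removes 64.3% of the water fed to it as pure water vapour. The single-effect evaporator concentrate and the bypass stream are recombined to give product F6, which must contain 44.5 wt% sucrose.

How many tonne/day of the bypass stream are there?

All 2866×0.302 = 865.53 tonne/day of sucrose reaches F6, so F6 = 865.53/0.445 = 1945 tonne/day and vapour = 920.98 tonne/day.
The evaporator receives (1−α)·2866 of feed at 0.656 water and removes 0.643 of that water:
0.643×0.656×(1−α)×2866 = 920.98
(1−α) = 920.98/1208.9 = 0.7618;  α = 0.2382.
Bypass flow = 0.2382×2866 = 682.58 tonne/day.

682.6 tonne/day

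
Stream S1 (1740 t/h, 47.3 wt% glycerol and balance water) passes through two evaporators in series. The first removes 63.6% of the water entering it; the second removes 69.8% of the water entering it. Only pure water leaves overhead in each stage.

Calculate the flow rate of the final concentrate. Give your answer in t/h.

water in feed = 1740×0.527 = 916.98 t/h.
After stage 1: water left = (1−0.636)×916.98 = 333.78; stream total = 1156.8 t/h.
After stage 2: water left = (1−0.698)×333.78 = 100.8; final concentrate = 923.82 t/h.

923.8 t/h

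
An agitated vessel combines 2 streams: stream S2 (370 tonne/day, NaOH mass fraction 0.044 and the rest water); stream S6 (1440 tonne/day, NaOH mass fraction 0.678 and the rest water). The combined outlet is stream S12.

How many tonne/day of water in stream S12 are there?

water out = water in = 370×0.956 + 1440×0.322 = 817.4 tonne/day.

817.4 tonne/day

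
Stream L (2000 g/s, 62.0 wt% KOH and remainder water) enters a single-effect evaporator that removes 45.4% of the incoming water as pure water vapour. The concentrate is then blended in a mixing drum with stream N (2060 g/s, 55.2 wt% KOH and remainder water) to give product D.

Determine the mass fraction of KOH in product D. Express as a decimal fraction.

0.640

Vapour removed = 0.454×0.380×2000 = 345.04 g/s; concentrate = 1655 g/s.
KOH reaching the mixer = 1240 (from concentrate) + 2060×0.552 = 2377.1 g/s.
Product flow = 1655 + 2060 = 3715 g/s; KOH fraction = 0.640.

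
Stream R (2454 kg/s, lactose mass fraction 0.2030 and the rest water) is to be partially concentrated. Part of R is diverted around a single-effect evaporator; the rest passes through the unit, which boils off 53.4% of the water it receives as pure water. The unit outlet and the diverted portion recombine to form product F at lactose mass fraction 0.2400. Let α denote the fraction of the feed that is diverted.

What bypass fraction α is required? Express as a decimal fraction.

0.638

All 2454×0.203 = 498.16 kg/s of lactose reaches F, so F = 498.16/0.240 = 2075.7 kg/s and vapour = 378.32 kg/s.
The evaporator receives (1−α)·2454 of feed at 0.797 water and removes 0.534 of that water:
0.534×0.797×(1−α)×2454 = 378.32
(1−α) = 378.32/1044.4 = 0.3622;  α = 0.6378.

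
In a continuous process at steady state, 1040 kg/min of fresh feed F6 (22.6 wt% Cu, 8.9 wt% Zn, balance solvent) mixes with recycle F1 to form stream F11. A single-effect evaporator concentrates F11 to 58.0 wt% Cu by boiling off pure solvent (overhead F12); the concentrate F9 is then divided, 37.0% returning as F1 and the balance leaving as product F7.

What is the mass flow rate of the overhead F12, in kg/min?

634.8 kg/min

Overall Cu balance (none leaves overhead): Cu in fresh feed = Cu in product, i.e. 1040×0.226 = (1−0.370)·F9·0.580.
F9 = 235.04/(0.580×0.630) = 643.24 kg/min.
Recycle F1 = 0.370×643.24 = 238 kg/min.
Combined feed F11 = 1040 + 238 = 1278 kg/min.
Overhead F12 = F11 − F9 = 1278 − 643.24 = 634.76 kg/min.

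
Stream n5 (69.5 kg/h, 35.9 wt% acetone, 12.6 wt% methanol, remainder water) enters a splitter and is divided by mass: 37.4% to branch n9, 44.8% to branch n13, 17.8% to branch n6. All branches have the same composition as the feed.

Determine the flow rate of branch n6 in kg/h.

12.37 kg/h

Branch n6 flow = 0.178×69.5 = 12.371 kg/h.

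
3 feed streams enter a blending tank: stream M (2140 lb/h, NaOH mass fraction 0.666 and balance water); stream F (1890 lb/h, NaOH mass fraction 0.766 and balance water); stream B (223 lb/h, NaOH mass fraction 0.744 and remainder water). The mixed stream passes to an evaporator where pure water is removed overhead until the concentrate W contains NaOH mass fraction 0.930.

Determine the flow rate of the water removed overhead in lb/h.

985.4 lb/h

NaOH entering = 2140×0.666 + 1890×0.766 + 223×0.744 = 3038.9 lb/h.
All NaOH reports to W, so W = 3038.9/0.930 = 3267.6 lb/h.
Total feed = 4253 lb/h; overhead = 4253 − 3267.6 = 985.37 lb/h.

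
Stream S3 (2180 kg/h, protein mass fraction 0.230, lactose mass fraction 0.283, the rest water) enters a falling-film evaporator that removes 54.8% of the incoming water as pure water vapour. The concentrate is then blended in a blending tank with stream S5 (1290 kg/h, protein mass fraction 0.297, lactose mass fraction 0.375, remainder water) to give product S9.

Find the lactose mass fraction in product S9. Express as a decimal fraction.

0.381

Vapour removed = 0.548×0.487×2180 = 581.79 kg/h; concentrate = 1598.2 kg/h.
lactose reaching the mixer = 616.94 (from concentrate) + 1290×0.375 = 1100.7 kg/h.
Product flow = 1598.2 + 1290 = 2888.2 kg/h; lactose fraction = 0.381.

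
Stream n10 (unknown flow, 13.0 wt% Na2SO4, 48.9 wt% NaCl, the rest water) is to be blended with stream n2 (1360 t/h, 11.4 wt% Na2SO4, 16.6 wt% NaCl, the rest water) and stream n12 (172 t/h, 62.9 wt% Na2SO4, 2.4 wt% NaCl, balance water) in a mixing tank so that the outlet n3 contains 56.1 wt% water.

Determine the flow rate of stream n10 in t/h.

Let n10 be the unknown flow. Total out = 1532 + n10.
water balance: 1038.9 + 0.381·n10 = 0.561·(1532 + n10)
(0.381 − 0.561)·n10 = 0.561×1532 − 1038.9 = -179.43
n10 = -179.43 / -0.180 = 996.84 t/h

996.8 t/h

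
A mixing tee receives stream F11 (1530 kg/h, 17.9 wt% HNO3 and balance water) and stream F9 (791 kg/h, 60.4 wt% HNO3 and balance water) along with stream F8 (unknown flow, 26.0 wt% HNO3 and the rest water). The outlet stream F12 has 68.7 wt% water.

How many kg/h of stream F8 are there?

Let F8 be the unknown flow. Total out = 2321 + F8.
water balance: 1569.4 + 0.740·F8 = 0.687·(2321 + F8)
(0.740 − 0.687)·F8 = 0.687×2321 − 1569.4 = 25.161
F8 = 25.161 / 0.053 = 474.74 kg/h

474.7 kg/h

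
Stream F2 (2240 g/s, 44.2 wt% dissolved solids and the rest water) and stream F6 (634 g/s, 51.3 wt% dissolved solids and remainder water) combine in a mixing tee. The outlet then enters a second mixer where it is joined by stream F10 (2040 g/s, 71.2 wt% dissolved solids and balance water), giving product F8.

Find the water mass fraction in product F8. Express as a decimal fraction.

0.437

Overall, product flow = 4914 g/s.
water in = 2240×0.558 + 634×0.487 + 2040×0.288 = 2146.2 g/s.
water fraction in F8 = 0.437.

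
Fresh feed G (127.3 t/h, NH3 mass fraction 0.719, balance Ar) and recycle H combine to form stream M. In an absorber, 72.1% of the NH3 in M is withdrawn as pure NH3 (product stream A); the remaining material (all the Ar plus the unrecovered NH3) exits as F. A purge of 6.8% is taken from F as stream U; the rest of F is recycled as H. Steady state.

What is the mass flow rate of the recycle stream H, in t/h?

522.4 t/h

Ar enters only via G and leaves only via the purge: 127.3×0.281 = 0.068×(Ar in F), and the absorber passes all Ar, so Ar in M = Ar in F = 526.05 t/h.
NH3 in M: m_A = 127.3×0.719 + (1−0.068)·(1−0.721)·m_A, so m_A = 91.529/0.7400 = 123.69 t/h.
F = (1−0.721)×123.69 + 526.05 = 560.56 t/h.
Recycle H = (1−0.068)×560.56 = 522.44 t/h.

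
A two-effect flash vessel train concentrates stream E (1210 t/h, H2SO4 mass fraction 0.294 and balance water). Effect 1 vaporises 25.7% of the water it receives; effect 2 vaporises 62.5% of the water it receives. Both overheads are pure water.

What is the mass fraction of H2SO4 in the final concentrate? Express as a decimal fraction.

water in feed = 1210×0.706 = 854.26 t/h.
After stage 1: water left = (1−0.257)×854.26 = 634.72; stream total = 990.46 t/h.
After stage 2: water left = (1−0.625)×634.72 = 238.02; final concentrate = 593.76 t/h.
H2SO4 fraction = 355.74/593.76 = 0.599.

0.599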